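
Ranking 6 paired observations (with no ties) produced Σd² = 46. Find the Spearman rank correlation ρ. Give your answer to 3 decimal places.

-0.314

ρ = 1 − 6Σd² / [n(n²−1)] = 1 − 6×46 / (6×35)
  = 1 − 276/210 = 1 − 1.3143 ≈ -0.314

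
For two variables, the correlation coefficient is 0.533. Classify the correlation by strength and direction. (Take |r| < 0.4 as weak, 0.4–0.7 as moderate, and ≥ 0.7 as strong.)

moderate positive

r = 0.533 > 0 so the relationship is positive.
|r| = 0.533, which falls in the moderate range.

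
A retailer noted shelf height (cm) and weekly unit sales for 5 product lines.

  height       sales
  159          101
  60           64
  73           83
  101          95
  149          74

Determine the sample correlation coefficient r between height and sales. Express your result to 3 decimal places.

0.515

n = 5, Σx = 542, Σy = 417, Σx² = 66612, Σy² = 35687, Σxy = 46579
nΣxy − ΣxΣy = 232895 − 226014 = 6881
nΣx² − (Σx)² = 333060 − 293764 = 39296; nΣy² − (Σy)² = 178435 − 173889 = 4546
r = 6881 / √(39296 × 4546) = 6881 / 13365.6132 ≈ 0.515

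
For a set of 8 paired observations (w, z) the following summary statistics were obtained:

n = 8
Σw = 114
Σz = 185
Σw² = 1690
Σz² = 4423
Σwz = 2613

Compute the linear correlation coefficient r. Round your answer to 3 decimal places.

-0.239

r = (nΣwz − ΣwΣz) / √[(nΣw² − (Σw)²)(nΣz² − (Σz)²)]
Numerator: 8×2613 − 114×185 = -186
Denominator: √[(13520 − 12996)(35384 − 34225)] = √[524 × 1159] = 779.3048
r = -186 / 779.3048 ≈ -0.239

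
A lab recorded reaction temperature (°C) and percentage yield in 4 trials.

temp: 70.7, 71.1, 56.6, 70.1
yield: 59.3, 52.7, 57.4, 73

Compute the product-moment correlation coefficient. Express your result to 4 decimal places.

0.1877

n = 4, Σx = 268.5, Σy = 242.4, Σx² = 18171.27, Σy² = 14917.54, Σxy = 16305.62
nΣxy − ΣxΣy = 65222.48 − 65084.4 = 138.08
nΣx² − (Σx)² = 72685.08 − 72092.25 = 592.83; nΣy² − (Σy)² = 59670.16 − 58757.76 = 912.4
r = 138.08 / √(592.83 × 912.4) = 138.08 / 735.4577 ≈ 0.1877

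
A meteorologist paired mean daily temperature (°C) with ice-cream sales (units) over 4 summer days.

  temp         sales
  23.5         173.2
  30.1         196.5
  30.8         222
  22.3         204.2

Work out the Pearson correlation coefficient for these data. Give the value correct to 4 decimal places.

0.5453

n = 4, Σx = 106.7, Σy = 795.9, Σx² = 2904.19, Σy² = 159592.13, Σxy = 21376.11
nΣxy − ΣxΣy = 85504.44 − 84922.53 = 581.91
nΣx² − (Σx)² = 11616.76 − 11384.89 = 231.87; nΣy² − (Σy)² = 638368.52 − 633456.81 = 4911.71
r = 581.91 / √(231.87 × 4911.71) = 581.91 / 1067.1824 ≈ 0.5453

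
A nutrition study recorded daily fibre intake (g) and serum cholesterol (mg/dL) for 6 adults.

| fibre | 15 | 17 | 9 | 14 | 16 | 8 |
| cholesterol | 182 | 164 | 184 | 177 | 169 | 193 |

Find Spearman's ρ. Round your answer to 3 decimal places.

Rank fibre: 4, 6, 2, 3, 5, 1
Rank cholesterol: 4, 1, 5, 3, 2, 6
d = rank(fibre) − rank(cholesterol): 0, 5, -3, 0, 3, -5; Σd² = 68
ρ = 1 − 6Σd² / [n(n²−1)] = 1 − 6×68 / (6×35) = 1 − 408/210 ≈ -0.943

-0.943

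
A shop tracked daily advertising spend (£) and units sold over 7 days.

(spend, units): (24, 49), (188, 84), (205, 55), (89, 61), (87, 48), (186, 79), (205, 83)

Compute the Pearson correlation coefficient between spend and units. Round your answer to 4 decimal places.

n = 7, Σx = 984, Σy = 459, Σx² = 170056, Σy² = 31637, Σxy = 69557
nΣxy − ΣxΣy = 486899 − 451656 = 35243
nΣx² − (Σx)² = 1190392 − 968256 = 222136; nΣy² − (Σy)² = 221459 − 210681 = 10778
r = 35243 / √(222136 × 10778) = 35243 / 48930.3771 ≈ 0.7203

0.7203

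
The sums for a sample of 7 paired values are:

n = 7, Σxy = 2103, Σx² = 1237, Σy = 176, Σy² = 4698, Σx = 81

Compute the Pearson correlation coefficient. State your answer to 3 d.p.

0.232

r = (nΣxy − ΣxΣy) / √[(nΣx² − (Σx)²)(nΣy² − (Σy)²)]
Numerator: 7×2103 − 81×176 = 465
Denominator: √[(8659 − 6561)(32886 − 30976)] = √[2098 × 1910] = 2001.7942
r = 465 / 2001.7942 ≈ 0.232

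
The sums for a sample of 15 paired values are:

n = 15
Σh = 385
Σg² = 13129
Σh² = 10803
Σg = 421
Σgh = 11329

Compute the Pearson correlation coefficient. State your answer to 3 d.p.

0.476

r = (nΣgh − ΣgΣh) / √[(nΣg² − (Σg)²)(nΣh² − (Σh)²)]
Numerator: 15×11329 − 421×385 = 7850
Denominator: √[(196935 − 177241)(162045 − 148225)] = √[19694 × 13820] = 16497.6083
r = 7850 / 16497.6083 ≈ 0.476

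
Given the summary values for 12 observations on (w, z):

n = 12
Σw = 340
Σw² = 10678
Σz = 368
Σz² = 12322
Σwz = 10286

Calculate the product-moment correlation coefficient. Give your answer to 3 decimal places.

-0.135

r = (nΣwz − ΣwΣz) / √[(nΣw² − (Σw)²)(nΣz² − (Σz)²)]
Numerator: 12×10286 − 340×368 = -1688
Denominator: √[(128136 − 115600)(147864 − 135424)] = √[12536 × 12440] = 12487.9078
r = -1688 / 12487.9078 ≈ -0.135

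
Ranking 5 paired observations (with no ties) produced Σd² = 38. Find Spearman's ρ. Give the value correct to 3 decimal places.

ρ = 1 − 6Σd² / [n(n²−1)] = 1 − 6×38 / (5×24)
  = 1 − 228/120 = 1 − 1.9000 ≈ -0.900

-0.900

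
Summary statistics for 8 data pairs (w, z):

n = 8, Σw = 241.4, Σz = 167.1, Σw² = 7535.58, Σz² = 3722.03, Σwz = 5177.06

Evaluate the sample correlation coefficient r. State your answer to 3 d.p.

0.559

r = (nΣwz − ΣwΣz) / √[(nΣw² − (Σw)²)(nΣz² − (Σz)²)]
Numerator: 8×5177.06 − 241.4×167.1 = 1078.54
Denominator: √[(60284.64 − 58273.96)(29776.24 − 27922.41)] = √[2010.68 × 1853.83] = 1930.6628
r = 1078.54 / 1930.6628 ≈ 0.559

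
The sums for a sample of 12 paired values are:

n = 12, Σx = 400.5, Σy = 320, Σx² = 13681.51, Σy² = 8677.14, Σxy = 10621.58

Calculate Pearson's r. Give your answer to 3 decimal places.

-0.275

r = (nΣxy − ΣxΣy) / √[(nΣx² − (Σx)²)(nΣy² − (Σy)²)]
Numerator: 12×10621.58 − 400.5×320 = -701.04
Denominator: √[(164178.12 − 160400.25)(104125.68 − 102400)] = √[3777.87 × 1725.68] = 2553.3105
r = -701.04 / 2553.3105 ≈ -0.275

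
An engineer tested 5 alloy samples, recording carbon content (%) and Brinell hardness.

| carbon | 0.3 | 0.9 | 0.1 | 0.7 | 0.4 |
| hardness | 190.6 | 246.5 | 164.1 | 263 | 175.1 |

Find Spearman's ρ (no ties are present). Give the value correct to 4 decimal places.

Rank carbon: 2, 5, 1, 4, 3
Rank hardness: 3, 4, 1, 5, 2
d = rank(carbon) − rank(hardness): -1, 1, 0, -1, 1; Σd² = 4
ρ = 1 − 6Σd² / [n(n²−1)] = 1 − 6×4 / (5×24) = 1 − 24/120 ≈ 0.8000

0.8000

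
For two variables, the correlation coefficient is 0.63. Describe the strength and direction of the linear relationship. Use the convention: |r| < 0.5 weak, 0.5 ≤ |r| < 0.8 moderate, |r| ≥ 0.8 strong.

moderate positive

r = 0.63 > 0 so the relationship is positive.
|r| = 0.63, which falls in the moderate range.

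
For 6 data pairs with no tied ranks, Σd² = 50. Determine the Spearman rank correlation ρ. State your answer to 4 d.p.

ρ = 1 − 6Σd² / [n(n²−1)] = 1 − 6×50 / (6×35)
  = 1 − 300/210 = 1 − 1.42857 ≈ -0.4286

-0.4286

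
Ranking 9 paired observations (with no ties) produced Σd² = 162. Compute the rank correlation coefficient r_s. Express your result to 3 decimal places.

ρ = 1 − 6Σd² / [n(n²−1)] = 1 − 6×162 / (9×80)
  = 1 − 972/720 = 1 − 1.3500 ≈ -0.350

-0.350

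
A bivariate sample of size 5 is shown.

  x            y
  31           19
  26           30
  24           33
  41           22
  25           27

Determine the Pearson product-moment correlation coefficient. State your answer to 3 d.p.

-0.706

n = 5, Σx = 147, Σy = 131, Σx² = 4519, Σy² = 3563, Σxy = 3738
nΣxy − ΣxΣy = 18690 − 19257 = -567
nΣx² − (Σx)² = 22595 − 21609 = 986; nΣy² − (Σy)² = 17815 − 17161 = 654
r = -567 / √(986 × 654) = -567 / 803.0218 ≈ -0.706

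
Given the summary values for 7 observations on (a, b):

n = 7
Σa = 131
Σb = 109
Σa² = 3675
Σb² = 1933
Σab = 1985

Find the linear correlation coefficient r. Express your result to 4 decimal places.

-0.1022

r = (nΣab − ΣaΣb) / √[(nΣa² − (Σa)²)(nΣb² − (Σb)²)]
Numerator: 7×1985 − 131×109 = -384
Denominator: √[(25725 − 17161)(13531 − 11881)] = √[8564 × 1650] = 3759.0690
r = -384 / 3759.0690 ≈ -0.1022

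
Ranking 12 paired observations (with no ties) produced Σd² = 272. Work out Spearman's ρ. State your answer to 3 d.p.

ρ = 1 − 6Σd² / [n(n²−1)] = 1 − 6×272 / (12×143)
  = 1 − 1632/1716 = 1 − 0.9510 ≈ 0.049

0.049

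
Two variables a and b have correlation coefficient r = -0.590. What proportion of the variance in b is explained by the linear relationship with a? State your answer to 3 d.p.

r² = (-0.590)² = 0.348

0.348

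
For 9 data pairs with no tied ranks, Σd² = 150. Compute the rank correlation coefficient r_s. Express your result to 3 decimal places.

-0.250

ρ = 1 − 6Σd² / [n(n²−1)] = 1 − 6×150 / (9×80)
  = 1 − 900/720 = 1 − 1.2500 ≈ -0.250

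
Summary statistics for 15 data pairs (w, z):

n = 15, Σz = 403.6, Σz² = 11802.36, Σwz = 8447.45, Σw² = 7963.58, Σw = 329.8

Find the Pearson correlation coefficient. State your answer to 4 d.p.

r = (nΣwz − ΣwΣz) / √[(nΣw² − (Σw)²)(nΣz² − (Σz)²)]
Numerator: 15×8447.45 − 329.8×403.6 = -6395.53
Denominator: √[(119453.7 − 108768.04)(177035.4 − 162892.96)] = √[10685.66 × 14142.44] = 12293.1406
r = -6395.53 / 12293.1406 ≈ -0.5203

-0.5203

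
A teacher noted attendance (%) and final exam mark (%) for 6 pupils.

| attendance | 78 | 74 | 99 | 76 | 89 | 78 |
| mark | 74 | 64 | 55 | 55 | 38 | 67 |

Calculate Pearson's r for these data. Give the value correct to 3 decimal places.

-0.531

n = 6, Σx = 494, Σy = 353, Σx² = 41142, Σy² = 21555, Σxy = 28741
nΣxy − ΣxΣy = 172446 − 174382 = -1936
nΣx² − (Σx)² = 246852 − 244036 = 2816; nΣy² − (Σy)² = 129330 − 124609 = 4721
r = -1936 / √(2816 × 4721) = -1936 / 3646.1399 ≈ -0.531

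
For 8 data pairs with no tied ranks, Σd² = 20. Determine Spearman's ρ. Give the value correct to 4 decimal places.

0.7619

ρ = 1 − 6Σd² / [n(n²−1)] = 1 − 6×20 / (8×63)
  = 1 − 120/504 = 1 − 0.23810 ≈ 0.7619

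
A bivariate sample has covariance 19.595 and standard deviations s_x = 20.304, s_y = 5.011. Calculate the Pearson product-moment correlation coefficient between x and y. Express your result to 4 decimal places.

r = Cov(x,y) / (s_x · s_y) = 19.595 / (20.304 × 5.011)
  = 19.595 / 101.7433 ≈ 0.1926

0.1926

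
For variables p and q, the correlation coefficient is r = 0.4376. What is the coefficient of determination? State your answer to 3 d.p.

r² = (0.4376)² = 0.191

0.191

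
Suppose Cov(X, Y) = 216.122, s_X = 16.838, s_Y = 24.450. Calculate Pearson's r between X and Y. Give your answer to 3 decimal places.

0.525

r = Cov(X,Y) / (s_X · s_Y) = 216.122 / (16.838 × 24.450)
  = 216.122 / 411.6891 ≈ 0.525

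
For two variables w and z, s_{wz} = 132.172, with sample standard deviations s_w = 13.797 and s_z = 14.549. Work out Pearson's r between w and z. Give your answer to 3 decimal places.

r = Cov(w,z) / (s_w · s_z) = 132.172 / (13.797 × 14.549)
  = 132.172 / 200.7326 ≈ 0.658

0.658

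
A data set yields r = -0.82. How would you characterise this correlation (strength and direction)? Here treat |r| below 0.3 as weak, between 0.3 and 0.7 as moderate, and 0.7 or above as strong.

r = -0.82 < 0 so the relationship is negative.
|r| = 0.82, which falls in the strong range.

strong negative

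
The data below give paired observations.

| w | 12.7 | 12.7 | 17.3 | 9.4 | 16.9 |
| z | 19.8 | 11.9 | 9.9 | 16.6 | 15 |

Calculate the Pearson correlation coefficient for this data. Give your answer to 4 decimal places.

n = 5, Σw = 69, Σz = 73.2, Σw² = 995.84, Σz² = 1132.22, Σwz = 983.4
nΣwz − ΣwΣz = 4917 − 5050.8 = -133.8
nΣw² − (Σw)² = 4979.2 − 4761 = 218.2; nΣz² − (Σz)² = 5661.1 − 5358.24 = 302.86
r = -133.8 / √(218.2 × 302.86) = -133.8 / 257.0682 ≈ -0.5205

-0.5205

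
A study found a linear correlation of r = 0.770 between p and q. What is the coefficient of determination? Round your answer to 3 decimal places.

0.593

r² = (0.770)² = 0.593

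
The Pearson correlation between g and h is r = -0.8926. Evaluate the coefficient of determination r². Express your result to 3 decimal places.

0.797

r² = (-0.8926)² = 0.797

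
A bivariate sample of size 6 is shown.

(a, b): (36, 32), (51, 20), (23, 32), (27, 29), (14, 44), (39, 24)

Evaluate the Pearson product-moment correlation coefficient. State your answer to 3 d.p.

n = 6, Σa = 190, Σb = 181, Σa² = 6872, Σb² = 5801, Σab = 5243
nΣab − ΣaΣb = 31458 − 34390 = -2932
nΣa² − (Σa)² = 41232 − 36100 = 5132; nΣb² − (Σb)² = 34806 − 32761 = 2045
r = -2932 / √(5132 × 2045) = -2932 / 3239.5895 ≈ -0.905

-0.905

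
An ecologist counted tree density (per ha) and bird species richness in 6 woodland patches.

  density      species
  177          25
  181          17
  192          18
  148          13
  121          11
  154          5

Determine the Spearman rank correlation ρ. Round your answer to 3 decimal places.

0.657

Rank density: 4, 5, 6, 2, 1, 3
Rank species: 6, 4, 5, 3, 2, 1
d = rank(density) − rank(species): -2, 1, 1, -1, -1, 2; Σd² = 12
ρ = 1 − 6Σd² / [n(n²−1)] = 1 − 6×12 / (6×35) = 1 − 72/210 ≈ 0.657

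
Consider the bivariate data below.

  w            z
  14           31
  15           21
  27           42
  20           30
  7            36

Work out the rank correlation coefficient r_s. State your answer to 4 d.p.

0.1000

Rank w: 2, 3, 5, 4, 1
Rank z: 3, 1, 5, 2, 4
d = rank(w) − rank(z): -1, 2, 0, 2, -3; Σd² = 18
ρ = 1 − 6Σd² / [n(n²−1)] = 1 − 6×18 / (5×24) = 1 − 108/120 ≈ 0.1000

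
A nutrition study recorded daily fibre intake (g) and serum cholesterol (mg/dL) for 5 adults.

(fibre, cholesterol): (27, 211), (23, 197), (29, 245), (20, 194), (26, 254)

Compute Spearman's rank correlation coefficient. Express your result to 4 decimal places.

0.7000

Rank fibre: 4, 2, 5, 1, 3
Rank cholesterol: 3, 2, 4, 1, 5
d = rank(fibre) − rank(cholesterol): 1, 0, 1, 0, -2; Σd² = 6
ρ = 1 − 6Σd² / [n(n²−1)] = 1 − 6×6 / (5×24) = 1 − 36/120 ≈ 0.7000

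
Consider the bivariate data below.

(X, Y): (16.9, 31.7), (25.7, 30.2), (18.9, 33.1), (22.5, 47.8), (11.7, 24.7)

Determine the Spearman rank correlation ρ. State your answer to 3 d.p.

0.400

Rank X: 2, 5, 3, 4, 1
Rank Y: 3, 2, 4, 5, 1
d = rank(X) − rank(Y): -1, 3, -1, -1, 0; Σd² = 12
ρ = 1 − 6Σd² / [n(n²−1)] = 1 − 6×12 / (5×24) = 1 − 72/120 ≈ 0.400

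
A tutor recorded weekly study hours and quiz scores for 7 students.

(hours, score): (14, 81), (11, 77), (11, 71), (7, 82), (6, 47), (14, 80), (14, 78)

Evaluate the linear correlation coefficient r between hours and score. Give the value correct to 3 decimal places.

n = 7, Σx = 77, Σy = 516, Σx² = 915, Σy² = 38948, Σxy = 5830
nΣxy − ΣxΣy = 40810 − 39732 = 1078
nΣx² − (Σx)² = 6405 − 5929 = 476; nΣy² − (Σy)² = 272636 − 266256 = 6380
r = 1078 / √(476 × 6380) = 1078 / 1742.6646 ≈ 0.619

0.619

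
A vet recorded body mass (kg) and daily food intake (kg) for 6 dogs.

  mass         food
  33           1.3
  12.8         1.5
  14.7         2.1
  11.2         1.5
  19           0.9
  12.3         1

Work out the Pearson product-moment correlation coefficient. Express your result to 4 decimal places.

-0.1869

n = 6, Σx = 103, Σy = 8.3, Σx² = 2106.66, Σy² = 12.41, Σxy = 139.17
nΣxy − ΣxΣy = 835.02 − 854.9 = -19.88
nΣx² − (Σx)² = 12639.96 − 10609 = 2030.96; nΣy² − (Σy)² = 74.46 − 68.89 = 5.57
r = -19.88 / √(2030.96 × 5.57) = -19.88 / 106.3600 ≈ -0.1869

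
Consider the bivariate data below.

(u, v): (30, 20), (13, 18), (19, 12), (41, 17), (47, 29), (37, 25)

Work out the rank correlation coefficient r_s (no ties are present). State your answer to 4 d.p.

Rank u: 3, 1, 2, 5, 6, 4
Rank v: 4, 3, 1, 2, 6, 5
d = rank(u) − rank(v): -1, -2, 1, 3, 0, -1; Σd² = 16
ρ = 1 − 6Σd² / [n(n²−1)] = 1 − 6×16 / (6×35) = 1 − 96/210 ≈ 0.5429

0.5429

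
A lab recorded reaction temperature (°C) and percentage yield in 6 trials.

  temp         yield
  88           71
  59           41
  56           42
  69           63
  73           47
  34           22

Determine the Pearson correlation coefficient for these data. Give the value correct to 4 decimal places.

n = 6, Σx = 379, Σy = 286, Σx² = 25607, Σy² = 15148, Σxy = 19545
nΣxy − ΣxΣy = 117270 − 108394 = 8876
nΣx² − (Σx)² = 153642 − 143641 = 10001; nΣy² − (Σy)² = 90888 − 81796 = 9092
r = 8876 / √(10001 × 9092) = 8876 / 9535.6747 ≈ 0.9308

0.9308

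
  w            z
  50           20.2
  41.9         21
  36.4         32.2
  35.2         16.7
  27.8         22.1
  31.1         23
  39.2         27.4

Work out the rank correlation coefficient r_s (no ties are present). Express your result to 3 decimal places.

Rank w: 7, 6, 4, 3, 1, 2, 5
Rank z: 2, 3, 7, 1, 4, 5, 6
d = rank(w) − rank(z): 5, 3, -3, 2, -3, -3, -1; Σd² = 66
ρ = 1 − 6Σd² / [n(n²−1)] = 1 − 6×66 / (7×48) = 1 − 396/336 ≈ -0.179

-0.179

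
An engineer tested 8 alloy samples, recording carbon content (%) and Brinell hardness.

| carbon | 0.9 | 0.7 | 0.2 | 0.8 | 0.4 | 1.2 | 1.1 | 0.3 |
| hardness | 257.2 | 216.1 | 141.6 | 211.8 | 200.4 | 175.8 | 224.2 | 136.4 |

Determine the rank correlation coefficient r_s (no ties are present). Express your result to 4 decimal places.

Rank carbon: 6, 4, 1, 5, 3, 8, 7, 2
Rank hardness: 8, 6, 2, 5, 4, 3, 7, 1
d = rank(carbon) − rank(hardness): -2, -2, -1, 0, -1, 5, 0, 1; Σd² = 36
ρ = 1 − 6Σd² / [n(n²−1)] = 1 − 6×36 / (8×63) = 1 − 216/504 ≈ 0.5714

0.5714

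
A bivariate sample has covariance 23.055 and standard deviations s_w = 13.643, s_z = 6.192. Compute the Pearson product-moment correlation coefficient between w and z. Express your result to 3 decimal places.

0.273

r = Cov(w,z) / (s_w · s_z) = 23.055 / (13.643 × 6.192)
  = 23.055 / 84.4775 ≈ 0.273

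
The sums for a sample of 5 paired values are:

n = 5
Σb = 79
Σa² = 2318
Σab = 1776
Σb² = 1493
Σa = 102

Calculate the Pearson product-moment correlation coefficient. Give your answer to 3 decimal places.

r = (nΣab − ΣaΣb) / √[(nΣa² − (Σa)²)(nΣb² − (Σb)²)]
Numerator: 5×1776 − 102×79 = 822
Denominator: √[(11590 − 10404)(7465 − 6241)] = √[1186 × 1224] = 1204.8502
r = 822 / 1204.8502 ≈ 0.682

0.682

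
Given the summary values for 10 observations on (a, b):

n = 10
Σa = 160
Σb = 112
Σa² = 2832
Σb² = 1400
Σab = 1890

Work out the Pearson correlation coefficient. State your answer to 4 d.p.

0.4924

r = (nΣab − ΣaΣb) / √[(nΣa² − (Σa)²)(nΣb² − (Σb)²)]
Numerator: 10×1890 − 160×112 = 980
Denominator: √[(28320 − 25600)(14000 − 12544)] = √[2720 × 1456] = 1990.0553
r = 980 / 1990.0553 ≈ 0.4924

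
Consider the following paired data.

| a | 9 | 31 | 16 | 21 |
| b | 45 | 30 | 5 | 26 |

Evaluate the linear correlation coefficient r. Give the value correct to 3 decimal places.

n = 4, Σa = 77, Σb = 106, Σa² = 1739, Σb² = 3626, Σab = 1961
nΣab − ΣaΣb = 7844 − 8162 = -318
nΣa² − (Σa)² = 6956 − 5929 = 1027; nΣb² − (Σb)² = 14504 − 11236 = 3268
r = -318 / √(1027 × 3268) = -318 / 1832.0033 ≈ -0.174

-0.174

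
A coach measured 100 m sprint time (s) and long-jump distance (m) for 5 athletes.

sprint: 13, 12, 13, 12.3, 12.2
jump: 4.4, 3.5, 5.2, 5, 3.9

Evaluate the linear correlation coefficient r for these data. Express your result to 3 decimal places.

n = 5, Σx = 62.5, Σy = 22, Σx² = 782.13, Σy² = 98.86, Σxy = 275.88
nΣxy − ΣxΣy = 1379.4 − 1375 = 4.4
nΣx² − (Σx)² = 3910.65 − 3906.25 = 4.4; nΣy² − (Σy)² = 494.3 − 484 = 10.3
r = 4.4 / √(4.4 × 10.3) = 4.4 / 6.7320 ≈ 0.654

0.654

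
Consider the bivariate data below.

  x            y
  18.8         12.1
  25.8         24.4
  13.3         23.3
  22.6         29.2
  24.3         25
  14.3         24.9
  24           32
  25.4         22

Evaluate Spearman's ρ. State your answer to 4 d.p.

0.0952

Rank x: 3, 8, 1, 4, 6, 2, 5, 7
Rank y: 1, 4, 3, 7, 6, 5, 8, 2
d = rank(x) − rank(y): 2, 4, -2, -3, 0, -3, -3, 5; Σd² = 76
ρ = 1 − 6Σd² / [n(n²−1)] = 1 − 6×76 / (8×63) = 1 − 456/504 ≈ 0.0952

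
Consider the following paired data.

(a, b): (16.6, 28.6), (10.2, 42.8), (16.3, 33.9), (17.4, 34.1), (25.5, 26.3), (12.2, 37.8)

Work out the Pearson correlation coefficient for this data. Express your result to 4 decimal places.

n = 6, Σa = 98.2, Σb = 203.5, Σa² = 1747.14, Σb² = 7082.35, Σab = 3189.04
nΣab − ΣaΣb = 19134.24 − 19983.7 = -849.46
nΣa² − (Σa)² = 10482.84 − 9643.24 = 839.6; nΣb² − (Σb)² = 42494.1 − 41412.25 = 1081.85
r = -849.46 / √(839.6 × 1081.85) = -849.46 / 953.0589 ≈ -0.8913

-0.8913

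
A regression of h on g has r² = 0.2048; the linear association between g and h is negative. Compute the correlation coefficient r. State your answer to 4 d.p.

|r| = √0.2048 = 0.4525
The association is negative, so r = −0.4525.

-0.4525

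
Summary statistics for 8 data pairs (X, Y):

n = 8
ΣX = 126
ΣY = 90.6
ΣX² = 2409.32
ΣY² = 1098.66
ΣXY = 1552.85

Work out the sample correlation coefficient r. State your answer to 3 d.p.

0.717

r = (nΣXY − ΣXΣY) / √[(nΣX² − (ΣX)²)(nΣY² − (ΣY)²)]
Numerator: 8×1552.85 − 126×90.6 = 1007.2
Denominator: √[(19274.56 − 15876)(8789.28 − 8208.36)] = √[3398.56 × 580.92] = 1405.0948
r = 1007.2 / 1405.0948 ≈ 0.717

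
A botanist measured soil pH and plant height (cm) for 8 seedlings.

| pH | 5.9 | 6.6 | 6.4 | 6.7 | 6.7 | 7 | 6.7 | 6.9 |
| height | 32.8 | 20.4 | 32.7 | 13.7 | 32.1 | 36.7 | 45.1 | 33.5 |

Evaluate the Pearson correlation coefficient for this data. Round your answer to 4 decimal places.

0.0535

n = 8, Σx = 52.9, Σy = 247, Σx² = 350.61, Σy² = 8282.54, Σxy = 1634.52
nΣxy − ΣxΣy = 13076.16 − 13066.3 = 9.86
nΣx² − (Σx)² = 2804.88 − 2798.41 = 6.47; nΣy² − (Σy)² = 66260.32 − 61009 = 5251.32
r = 9.86 / √(6.47 × 5251.32) = 9.86 / 184.3259 ≈ 0.0535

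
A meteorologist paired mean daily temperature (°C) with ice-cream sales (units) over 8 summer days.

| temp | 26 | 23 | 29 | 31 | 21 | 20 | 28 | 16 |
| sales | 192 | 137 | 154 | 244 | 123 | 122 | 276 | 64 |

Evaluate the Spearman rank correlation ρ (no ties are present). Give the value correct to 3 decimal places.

0.881

Rank temp: 5, 4, 7, 8, 3, 2, 6, 1
Rank sales: 6, 4, 5, 7, 3, 2, 8, 1
d = rank(temp) − rank(sales): -1, 0, 2, 1, 0, 0, -2, 0; Σd² = 10
ρ = 1 − 6Σd² / [n(n²−1)] = 1 − 6×10 / (8×63) = 1 − 60/504 ≈ 0.881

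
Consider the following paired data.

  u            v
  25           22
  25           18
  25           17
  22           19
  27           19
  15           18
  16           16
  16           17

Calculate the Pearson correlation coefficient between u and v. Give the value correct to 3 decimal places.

0.526

n = 8, Σu = 171, Σv = 146, Σu² = 3825, Σv² = 2688, Σuv = 3154
nΣuv − ΣuΣv = 25232 − 24966 = 266
nΣu² − (Σu)² = 30600 − 29241 = 1359; nΣv² − (Σv)² = 21504 − 21316 = 188
r = 266 / √(1359 × 188) = 266 / 505.4622 ≈ 0.526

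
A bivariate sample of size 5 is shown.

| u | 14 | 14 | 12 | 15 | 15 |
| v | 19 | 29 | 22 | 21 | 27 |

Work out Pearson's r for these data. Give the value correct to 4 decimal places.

0.1935

n = 5, Σu = 70, Σv = 118, Σu² = 986, Σv² = 2856, Σuv = 1656
nΣuv − ΣuΣv = 8280 − 8260 = 20
nΣu² − (Σu)² = 4930 − 4900 = 30; nΣv² − (Σv)² = 14280 − 13924 = 356
r = 20 / √(30 × 356) = 20 / 103.3441 ≈ 0.1935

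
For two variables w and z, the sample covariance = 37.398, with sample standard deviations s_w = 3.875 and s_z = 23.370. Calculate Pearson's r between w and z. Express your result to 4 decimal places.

0.4130

r = Cov(w,z) / (s_w · s_z) = 37.398 / (3.875 × 23.370)
  = 37.398 / 90.5588 ≈ 0.4130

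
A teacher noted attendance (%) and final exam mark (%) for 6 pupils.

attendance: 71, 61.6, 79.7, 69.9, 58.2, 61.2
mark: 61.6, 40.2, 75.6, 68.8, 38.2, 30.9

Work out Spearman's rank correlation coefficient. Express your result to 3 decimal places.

Rank attendance: 5, 3, 6, 4, 1, 2
Rank mark: 4, 3, 6, 5, 2, 1
d = rank(attendance) − rank(mark): 1, 0, 0, -1, -1, 1; Σd² = 4
ρ = 1 − 6Σd² / [n(n²−1)] = 1 − 6×4 / (6×35) = 1 − 24/210 ≈ 0.886

0.886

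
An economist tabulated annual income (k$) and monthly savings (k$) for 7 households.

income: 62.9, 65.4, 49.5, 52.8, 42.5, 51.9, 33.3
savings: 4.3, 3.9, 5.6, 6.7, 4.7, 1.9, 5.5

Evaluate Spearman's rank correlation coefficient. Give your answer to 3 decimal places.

-0.357

Rank income: 6, 7, 3, 5, 2, 4, 1
Rank savings: 3, 2, 6, 7, 4, 1, 5
d = rank(income) − rank(savings): 3, 5, -3, -2, -2, 3, -4; Σd² = 76
ρ = 1 − 6Σd² / [n(n²−1)] = 1 − 6×76 / (7×48) = 1 − 456/336 ≈ -0.357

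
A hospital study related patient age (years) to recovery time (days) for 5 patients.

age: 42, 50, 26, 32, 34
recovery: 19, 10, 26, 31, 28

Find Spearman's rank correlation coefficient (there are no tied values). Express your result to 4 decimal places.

-0.7000

Rank age: 4, 5, 1, 2, 3
Rank recovery: 2, 1, 3, 5, 4
d = rank(age) − rank(recovery): 2, 4, -2, -3, -1; Σd² = 34
ρ = 1 − 6Σd² / [n(n²−1)] = 1 − 6×34 / (5×24) = 1 − 204/120 ≈ -0.7000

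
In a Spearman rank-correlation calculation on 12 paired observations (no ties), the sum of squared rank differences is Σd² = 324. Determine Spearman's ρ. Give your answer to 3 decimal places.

-0.133

ρ = 1 − 6Σd² / [n(n²−1)] = 1 − 6×324 / (12×143)
  = 1 − 1944/1716 = 1 − 1.1329 ≈ -0.133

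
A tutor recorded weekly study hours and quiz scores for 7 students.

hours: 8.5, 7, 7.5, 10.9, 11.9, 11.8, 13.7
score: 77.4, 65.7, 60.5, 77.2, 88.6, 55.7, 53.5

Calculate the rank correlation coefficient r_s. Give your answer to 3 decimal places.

-0.179

Rank hours: 3, 1, 2, 4, 6, 5, 7
Rank score: 6, 4, 3, 5, 7, 2, 1
d = rank(hours) − rank(score): -3, -3, -1, -1, -1, 3, 6; Σd² = 66
ρ = 1 − 6Σd² / [n(n²−1)] = 1 − 6×66 / (7×48) = 1 − 396/336 ≈ -0.179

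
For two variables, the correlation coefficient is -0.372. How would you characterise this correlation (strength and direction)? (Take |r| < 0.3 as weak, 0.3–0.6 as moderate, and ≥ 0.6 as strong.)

r = -0.372 < 0 so the relationship is negative.
|r| = 0.372, which falls in the moderate range.

moderate negative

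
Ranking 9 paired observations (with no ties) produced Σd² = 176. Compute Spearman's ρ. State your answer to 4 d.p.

ρ = 1 − 6Σd² / [n(n²−1)] = 1 − 6×176 / (9×80)
  = 1 − 1056/720 = 1 − 1.46667 ≈ -0.4667

-0.4667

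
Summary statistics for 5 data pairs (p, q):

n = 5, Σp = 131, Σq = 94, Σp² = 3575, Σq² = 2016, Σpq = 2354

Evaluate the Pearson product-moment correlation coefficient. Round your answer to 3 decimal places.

r = (nΣpq − ΣpΣq) / √[(nΣp² − (Σp)²)(nΣq² − (Σq)²)]
Numerator: 5×2354 − 131×94 = -544
Denominator: √[(17875 − 17161)(10080 − 8836)] = √[714 × 1244] = 942.4521
r = -544 / 942.4521 ≈ -0.577

-0.577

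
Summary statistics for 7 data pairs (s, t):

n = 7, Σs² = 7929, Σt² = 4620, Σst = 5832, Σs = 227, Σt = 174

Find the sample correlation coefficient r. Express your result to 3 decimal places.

r = (nΣst − ΣsΣt) / √[(nΣs² − (Σs)²)(nΣt² − (Σt)²)]
Numerator: 7×5832 − 227×174 = 1326
Denominator: √[(55503 − 51529)(32340 − 30276)] = √[3974 × 2064] = 2863.9721
r = 1326 / 2863.9721 ≈ 0.463

0.463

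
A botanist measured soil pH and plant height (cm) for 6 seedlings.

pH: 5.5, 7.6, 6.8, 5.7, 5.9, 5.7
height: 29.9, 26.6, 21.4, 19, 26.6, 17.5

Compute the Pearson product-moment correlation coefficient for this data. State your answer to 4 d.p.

0.1441

n = 6, Σx = 37.2, Σy = 141, Σx² = 234.04, Σy² = 3434.34, Σxy = 877.12
nΣxy − ΣxΣy = 5262.72 − 5245.2 = 17.52
nΣx² − (Σx)² = 1404.24 − 1383.84 = 20.4; nΣy² − (Σy)² = 20606.04 − 19881 = 725.04
r = 17.52 / √(20.4 × 725.04) = 17.52 / 121.6175 ≈ 0.1441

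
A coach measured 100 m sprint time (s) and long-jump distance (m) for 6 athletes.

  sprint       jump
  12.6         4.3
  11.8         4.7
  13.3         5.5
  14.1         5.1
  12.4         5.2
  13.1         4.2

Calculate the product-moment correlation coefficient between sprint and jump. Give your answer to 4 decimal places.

n = 6, Σx = 77.3, Σy = 29, Σx² = 999.07, Σy² = 141.52, Σxy = 374.2
nΣxy − ΣxΣy = 2245.2 − 2241.7 = 3.5
nΣx² − (Σx)² = 5994.42 − 5975.29 = 19.13; nΣy² − (Σy)² = 849.12 − 841 = 8.12
r = 3.5 / √(19.13 × 8.12) = 3.5 / 12.4634 ≈ 0.2808

0.2808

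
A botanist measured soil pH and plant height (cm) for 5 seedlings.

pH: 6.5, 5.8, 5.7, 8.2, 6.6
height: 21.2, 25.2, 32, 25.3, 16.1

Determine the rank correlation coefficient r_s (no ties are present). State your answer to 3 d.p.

-0.400

Rank pH: 3, 2, 1, 5, 4
Rank height: 2, 3, 5, 4, 1
d = rank(pH) − rank(height): 1, -1, -4, 1, 3; Σd² = 28
ρ = 1 − 6Σd² / [n(n²−1)] = 1 − 6×28 / (5×24) = 1 − 168/120 ≈ -0.400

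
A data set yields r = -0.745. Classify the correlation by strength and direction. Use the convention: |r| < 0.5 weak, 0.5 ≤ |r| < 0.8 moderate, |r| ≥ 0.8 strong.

r = -0.745 < 0 so the relationship is negative.
|r| = 0.745, which falls in the moderate range.

moderate negative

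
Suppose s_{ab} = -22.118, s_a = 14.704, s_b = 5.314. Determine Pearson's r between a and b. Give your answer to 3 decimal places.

-0.283

r = Cov(a,b) / (s_a · s_b) = -22.118 / (14.704 × 5.314)
  = -22.118 / 78.1371 ≈ -0.283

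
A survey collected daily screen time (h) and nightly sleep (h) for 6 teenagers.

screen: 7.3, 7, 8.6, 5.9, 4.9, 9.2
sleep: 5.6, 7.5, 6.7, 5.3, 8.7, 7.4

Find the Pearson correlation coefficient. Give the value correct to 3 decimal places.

n = 6, Σx = 42.9, Σy = 41.2, Σx² = 319.71, Σy² = 291.04, Σxy = 292.98
nΣxy − ΣxΣy = 1757.88 − 1767.48 = -9.6
nΣx² − (Σx)² = 1918.26 − 1840.41 = 77.85; nΣy² − (Σy)² = 1746.24 − 1697.44 = 48.8
r = -9.6 / √(77.85 × 48.8) = -9.6 / 61.6367 ≈ -0.156

-0.156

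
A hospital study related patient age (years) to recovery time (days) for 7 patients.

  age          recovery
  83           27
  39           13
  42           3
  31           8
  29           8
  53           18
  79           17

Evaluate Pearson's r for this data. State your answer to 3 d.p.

0.820

n = 7, Σx = 356, Σy = 94, Σx² = 21026, Σy² = 1648, Σxy = 5651
nΣxy − ΣxΣy = 39557 − 33464 = 6093
nΣx² − (Σx)² = 147182 − 126736 = 20446; nΣy² − (Σy)² = 11536 − 8836 = 2700
r = 6093 / √(20446 × 2700) = 6093 / 7429.9529 ≈ 0.820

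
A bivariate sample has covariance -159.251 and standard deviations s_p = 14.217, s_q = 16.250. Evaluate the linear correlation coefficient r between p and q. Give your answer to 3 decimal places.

-0.689

r = Cov(p,q) / (s_p · s_q) = -159.251 / (14.217 × 16.250)
  = -159.251 / 231.0263 ≈ -0.689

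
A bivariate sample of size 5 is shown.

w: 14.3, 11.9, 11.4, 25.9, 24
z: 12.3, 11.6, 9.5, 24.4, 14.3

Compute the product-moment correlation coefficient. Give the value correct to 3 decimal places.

n = 5, Σw = 87.5, Σz = 72.1, Σw² = 1722.87, Σz² = 1175.95, Σwz = 1397.39
nΣwz − ΣwΣz = 6986.95 − 6308.75 = 678.2
nΣw² − (Σw)² = 8614.35 − 7656.25 = 958.1; nΣz² − (Σz)² = 5879.75 − 5198.41 = 681.34
r = 678.2 / √(958.1 × 681.34) = 678.2 / 807.9554 ≈ 0.839

0.839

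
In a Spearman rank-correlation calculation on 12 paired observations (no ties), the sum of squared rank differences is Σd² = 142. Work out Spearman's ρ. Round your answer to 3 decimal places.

0.503

ρ = 1 − 6Σd² / [n(n²−1)] = 1 − 6×142 / (12×143)
  = 1 − 852/1716 = 1 − 0.4965 ≈ 0.503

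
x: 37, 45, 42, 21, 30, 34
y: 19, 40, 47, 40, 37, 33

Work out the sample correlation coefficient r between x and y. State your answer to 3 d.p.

n = 6, Σx = 209, Σy = 216, Σx² = 7655, Σy² = 8228, Σxy = 7549
nΣxy − ΣxΣy = 45294 − 45144 = 150
nΣx² − (Σx)² = 45930 − 43681 = 2249; nΣy² − (Σy)² = 49368 − 46656 = 2712
r = 150 / √(2249 × 2712) = 150 / 2469.6737 ≈ 0.061

0.061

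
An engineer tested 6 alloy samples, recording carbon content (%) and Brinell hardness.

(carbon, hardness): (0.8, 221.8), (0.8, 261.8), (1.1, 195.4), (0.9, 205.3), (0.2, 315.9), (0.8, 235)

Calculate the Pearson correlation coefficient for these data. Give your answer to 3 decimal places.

n = 6, Σx = 4.6, Σy = 1435.2, Σx² = 3.98, Σy² = 353081.54, Σxy = 1037.77
nΣxy − ΣxΣy = 6226.62 − 6601.92 = -375.3
nΣx² − (Σx)² = 23.88 − 21.16 = 2.72; nΣy² − (Σy)² = 2118489.24 − 2059799.04 = 58690.2
r = -375.3 / √(2.72 × 58690.2) = -375.3 / 399.5464 ≈ -0.939

-0.939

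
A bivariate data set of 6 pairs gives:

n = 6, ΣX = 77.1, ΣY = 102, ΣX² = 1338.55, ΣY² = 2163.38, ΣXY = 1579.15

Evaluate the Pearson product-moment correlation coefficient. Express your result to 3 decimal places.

0.695

r = (nΣXY − ΣXΣY) / √[(nΣX² − (ΣX)²)(nΣY² − (ΣY)²)]
Numerator: 6×1579.15 − 77.1×102 = 1610.7
Denominator: √[(8031.3 − 5944.41)(12980.28 − 10404)] = √[2086.89 × 2576.28] = 2318.7093
r = 1610.7 / 2318.7093 ≈ 0.695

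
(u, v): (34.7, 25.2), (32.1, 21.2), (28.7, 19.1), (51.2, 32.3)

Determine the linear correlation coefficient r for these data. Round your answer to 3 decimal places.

0.976

n = 4, Σu = 146.7, Σv = 97.8, Σu² = 5679.63, Σv² = 2492.58, Σuv = 3756.89
nΣuv − ΣuΣv = 15027.56 − 14347.26 = 680.3
nΣu² − (Σu)² = 22718.52 − 21520.89 = 1197.63; nΣv² − (Σv)² = 9970.32 − 9564.84 = 405.48
r = 680.3 / √(1197.63 × 405.48) = 680.3 / 696.8608 ≈ 0.976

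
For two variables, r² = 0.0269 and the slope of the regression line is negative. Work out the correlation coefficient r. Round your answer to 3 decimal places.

|r| = √0.0269 = 0.164
The association is negative, so r = −0.164.

-0.164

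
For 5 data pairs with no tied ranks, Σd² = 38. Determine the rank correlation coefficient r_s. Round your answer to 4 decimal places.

ρ = 1 − 6Σd² / [n(n²−1)] = 1 − 6×38 / (5×24)
  = 1 − 228/120 = 1 − 1.90000 ≈ -0.9000

-0.9000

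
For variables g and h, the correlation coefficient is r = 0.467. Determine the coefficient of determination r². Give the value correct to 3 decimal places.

r² = (0.467)² = 0.218

0.218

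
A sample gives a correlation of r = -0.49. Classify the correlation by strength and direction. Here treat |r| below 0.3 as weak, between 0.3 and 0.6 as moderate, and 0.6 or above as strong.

moderate negative

r = -0.49 < 0 so the relationship is negative.
|r| = 0.49, which falls in the moderate range.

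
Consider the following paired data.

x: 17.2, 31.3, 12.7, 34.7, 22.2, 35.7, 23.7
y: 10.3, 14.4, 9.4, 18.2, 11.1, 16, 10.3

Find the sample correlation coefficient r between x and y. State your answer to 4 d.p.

0.9233

n = 7, Σx = 177.5, Σy = 89.7, Σx² = 4969.93, Σy² = 1218.35, Σxy = 2440.53
nΣxy − ΣxΣy = 17083.71 − 15921.75 = 1161.96
nΣx² − (Σx)² = 34789.51 − 31506.25 = 3283.26; nΣy² − (Σy)² = 8528.45 − 8046.09 = 482.36
r = 1161.96 / √(3283.26 × 482.36) = 1161.96 / 1258.4567 ≈ 0.9233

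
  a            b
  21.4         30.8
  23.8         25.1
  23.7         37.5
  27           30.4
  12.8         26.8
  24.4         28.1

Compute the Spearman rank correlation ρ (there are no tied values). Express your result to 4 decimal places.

-0.0286

Rank a: 2, 4, 3, 6, 1, 5
Rank b: 5, 1, 6, 4, 2, 3
d = rank(a) − rank(b): -3, 3, -3, 2, -1, 2; Σd² = 36
ρ = 1 − 6Σd² / [n(n²−1)] = 1 − 6×36 / (6×35) = 1 − 216/210 ≈ -0.0286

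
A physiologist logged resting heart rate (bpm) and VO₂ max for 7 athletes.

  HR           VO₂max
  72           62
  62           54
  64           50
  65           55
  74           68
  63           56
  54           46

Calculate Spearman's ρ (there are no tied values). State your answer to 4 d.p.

0.8214

Rank HR: 6, 2, 4, 5, 7, 3, 1
Rank VO₂max: 6, 3, 2, 4, 7, 5, 1
d = rank(HR) − rank(VO₂max): 0, -1, 2, 1, 0, -2, 0; Σd² = 10
ρ = 1 − 6Σd² / [n(n²−1)] = 1 − 6×10 / (7×48) = 1 − 60/336 ≈ 0.8214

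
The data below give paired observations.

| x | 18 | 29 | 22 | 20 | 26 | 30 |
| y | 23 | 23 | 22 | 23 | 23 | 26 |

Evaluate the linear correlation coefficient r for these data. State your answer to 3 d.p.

n = 6, Σx = 145, Σy = 140, Σx² = 3625, Σy² = 3276, Σxy = 3403
nΣxy − ΣxΣy = 20418 − 20300 = 118
nΣx² − (Σx)² = 21750 − 21025 = 725; nΣy² − (Σy)² = 19656 − 19600 = 56
r = 118 / √(725 × 56) = 118 / 201.4944 ≈ 0.586

0.586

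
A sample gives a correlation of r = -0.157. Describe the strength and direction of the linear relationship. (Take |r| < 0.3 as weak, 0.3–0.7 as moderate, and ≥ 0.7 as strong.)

r = -0.157 < 0 so the relationship is negative.
|r| = 0.157, which falls in the weak range.

weak negative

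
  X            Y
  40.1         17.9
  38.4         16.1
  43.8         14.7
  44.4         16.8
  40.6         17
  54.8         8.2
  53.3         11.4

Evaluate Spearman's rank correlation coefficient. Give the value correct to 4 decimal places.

Rank X: 2, 1, 4, 5, 3, 7, 6
Rank Y: 7, 4, 3, 5, 6, 1, 2
d = rank(X) − rank(Y): -5, -3, 1, 0, -3, 6, 4; Σd² = 96
ρ = 1 − 6Σd² / [n(n²−1)] = 1 − 6×96 / (7×48) = 1 − 576/336 ≈ -0.7143

-0.7143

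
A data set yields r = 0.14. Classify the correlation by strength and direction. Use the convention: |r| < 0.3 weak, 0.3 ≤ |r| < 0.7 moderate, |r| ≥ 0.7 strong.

weak positive

r = 0.14 > 0 so the relationship is positive.
|r| = 0.14, which falls in the weak range.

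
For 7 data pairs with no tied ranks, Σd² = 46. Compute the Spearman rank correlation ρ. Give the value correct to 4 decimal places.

0.1786

ρ = 1 − 6Σd² / [n(n²−1)] = 1 − 6×46 / (7×48)
  = 1 − 276/336 = 1 − 0.82143 ≈ 0.1786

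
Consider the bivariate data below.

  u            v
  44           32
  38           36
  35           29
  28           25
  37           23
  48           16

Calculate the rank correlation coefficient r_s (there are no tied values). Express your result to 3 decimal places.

Rank u: 5, 4, 2, 1, 3, 6
Rank v: 5, 6, 4, 3, 2, 1
d = rank(u) − rank(v): 0, -2, -2, -2, 1, 5; Σd² = 38
ρ = 1 − 6Σd² / [n(n²−1)] = 1 − 6×38 / (6×35) = 1 − 228/210 ≈ -0.086

-0.086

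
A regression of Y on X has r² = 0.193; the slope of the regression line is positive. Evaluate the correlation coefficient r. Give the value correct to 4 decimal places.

0.4393

|r| = √0.193 = 0.4393
The association is positive, so r = 0.4393.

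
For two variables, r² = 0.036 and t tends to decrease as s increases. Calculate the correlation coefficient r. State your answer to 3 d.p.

|r| = √0.036 = 0.190
The association is negative, so r = −0.190.

-0.190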